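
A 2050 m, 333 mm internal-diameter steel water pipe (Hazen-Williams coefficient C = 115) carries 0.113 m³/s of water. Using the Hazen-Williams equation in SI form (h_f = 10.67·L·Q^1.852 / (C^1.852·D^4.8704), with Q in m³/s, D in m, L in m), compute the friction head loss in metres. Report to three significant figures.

h_f = 10.67·2050·0.113^1.852 / (115^1.852·0.333^4.8704) = 12.47 m

h_f ≈ 12.5 m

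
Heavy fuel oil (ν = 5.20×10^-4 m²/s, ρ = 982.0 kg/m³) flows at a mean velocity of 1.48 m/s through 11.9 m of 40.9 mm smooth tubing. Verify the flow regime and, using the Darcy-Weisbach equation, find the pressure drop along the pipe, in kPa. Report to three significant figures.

Re = VD/ν = 1.48·0.04090/5.20×10^-4 = 116 → laminar (Re < 2300)
f = 64/Re = 0.5498
h_f = f(L/D)V²/(2g) = 0.5498·(11.9/0.04090)·1.48²/(2·9.81) = 17.86 m
Δp = ρg·h_f = 982.0·9.81·17.86 = 172.0 kPa

Δp ≈ 172 kPa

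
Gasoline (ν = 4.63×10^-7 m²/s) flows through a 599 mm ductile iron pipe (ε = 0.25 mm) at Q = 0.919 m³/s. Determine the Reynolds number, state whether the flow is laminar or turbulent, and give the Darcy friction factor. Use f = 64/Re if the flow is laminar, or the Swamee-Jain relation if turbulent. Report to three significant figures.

Re ≈ 4.22×10^6; turbulent; f ≈ 0.0162

V = 4Q/(πD²) = 3.261 m/s
Re = VD/ν = 3.261·0.599/4.63×10^-7 = 4.22×10^6
Re > 4000 → turbulent; ε/D = 4.17×10^-4
Swamee-Jain: f = 0.01623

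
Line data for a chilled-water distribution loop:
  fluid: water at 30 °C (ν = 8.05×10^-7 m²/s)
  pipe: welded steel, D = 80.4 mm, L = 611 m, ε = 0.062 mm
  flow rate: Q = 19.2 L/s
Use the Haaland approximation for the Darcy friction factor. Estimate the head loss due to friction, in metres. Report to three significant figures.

h_f ≈ 107 m

V = 4Q/(πD²) = 4·0.0192/(π·0.0804²) = 3.782 m/s
Re = VD/ν = 3.782·0.0804/8.05×10^-7 = 3.78×10^5 → turbulent
ε/D = 0.062/80.4 = 7.71×10^-4
Haaland: f = 0.01930
h_f = f(L/D)V²/(2g) = 0.01930·(611/0.0804)·3.782²/(2·9.81) = 106.9 m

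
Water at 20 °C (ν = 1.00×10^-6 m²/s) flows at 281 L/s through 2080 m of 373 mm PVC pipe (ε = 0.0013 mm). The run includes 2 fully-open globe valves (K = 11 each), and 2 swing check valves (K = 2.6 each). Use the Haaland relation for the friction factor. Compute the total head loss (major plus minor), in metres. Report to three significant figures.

V = 4Q/(πD²) = 2.572 m/s; V²/2g = 0.3371 m
Re = 9.59×10^5, ε/D = 3.49×10^-6 → f = 0.01172 (Haaland)
Major: h_f = f(L/D)·V²/2g = 0.01172·5576·0.3371 = 22.04 m
Minor: ΣK = 27.2; h_m = ΣK·V²/2g = 9.168 m
Total H_L = 22.04 + 9.168 = 31.20 m

H_L ≈ 31.2 m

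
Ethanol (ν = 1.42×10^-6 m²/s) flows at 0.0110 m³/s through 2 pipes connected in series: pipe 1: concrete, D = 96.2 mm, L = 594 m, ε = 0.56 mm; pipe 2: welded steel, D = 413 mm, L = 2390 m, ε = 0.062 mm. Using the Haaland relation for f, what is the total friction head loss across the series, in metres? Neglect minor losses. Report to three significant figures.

H ≈ 23.6 m

Pipe 1: V = 1.513 m/s, Re = 1.03×10^5, ε/D = 0.00582, f = 0.03263, h_1 = f(L/D)V²/2g = 23.52 m
Pipe 2: V = 0.08211 m/s, Re = 2.39×10^4, ε/D = 1.50×10^-4, f = 0.02492, h_2 = f(L/D)V²/2g = 0.04955 m
Series → Q common, losses add: H = Σh = 23.57 m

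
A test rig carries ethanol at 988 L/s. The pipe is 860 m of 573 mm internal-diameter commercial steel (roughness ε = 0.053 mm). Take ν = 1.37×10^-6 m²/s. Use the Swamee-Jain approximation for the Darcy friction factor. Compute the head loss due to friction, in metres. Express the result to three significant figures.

V = 4Q/(πD²) = 4·0.988/(π·0.573²) = 3.831 m/s
Re = VD/ν = 3.831·0.573/1.37×10^-6 = 1.60×10^6 → turbulent
ε/D = 0.053/573 = 9.25×10^-5
Swamee-Jain: f = 0.01292
h_f = f(L/D)V²/(2g) = 0.01292·(860/0.573)·3.831²/(2·9.81) = 14.51 m

h_f ≈ 14.5 m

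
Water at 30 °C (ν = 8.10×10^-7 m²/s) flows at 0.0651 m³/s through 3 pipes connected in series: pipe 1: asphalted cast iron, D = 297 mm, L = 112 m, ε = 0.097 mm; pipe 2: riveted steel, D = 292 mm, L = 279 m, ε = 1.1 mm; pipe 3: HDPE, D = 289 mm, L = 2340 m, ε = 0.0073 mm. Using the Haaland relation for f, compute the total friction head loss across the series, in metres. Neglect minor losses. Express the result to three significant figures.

Pipe 1: V = 0.9397 m/s, Re = 3.45×10^5, ε/D = 3.27×10^-4, f = 0.01679, h_1 = f(L/D)V²/2g = 0.2850 m
Pipe 2: V = 0.9721 m/s, Re = 3.50×10^5, ε/D = 0.00377, f = 0.02828, h_2 = f(L/D)V²/2g = 1.301 m
Pipe 3: V = 0.9924 m/s, Re = 3.54×10^5, ε/D = 2.53×10^-5, f = 0.01415, h_3 = f(L/D)V²/2g = 5.750 m
Series → Q common, losses add: H = Σh = 7.336 m

H ≈ 7.34 m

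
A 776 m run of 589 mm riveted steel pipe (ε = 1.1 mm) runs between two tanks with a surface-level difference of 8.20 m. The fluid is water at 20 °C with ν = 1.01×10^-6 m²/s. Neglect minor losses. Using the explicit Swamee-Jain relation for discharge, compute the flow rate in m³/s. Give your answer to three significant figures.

Swamee-Jain (Type II): Q = -0.965·√(gD⁵h_f/L)·ln[ε/(3.7D) + √(3.17ν²L/(gD³h_f))]
√(gD⁵h_f/L) = √(9.81·0.589⁵·8.20/776) = 0.08572
ε/(3.7D) = 5.05×10^-4; √(3.17ν²L/(gD³h_f)) = 1.24×10^-5
Q = -0.965·0.08572·ln(5.171×10^-4) = 0.6260 m³/s
Check: V = 2.30 m/s, Re = 1.34×10^6, f = 0.02321, h_f = 8.23 m ≈ 8.20 m ✓

Q ≈ 0.626 m³/s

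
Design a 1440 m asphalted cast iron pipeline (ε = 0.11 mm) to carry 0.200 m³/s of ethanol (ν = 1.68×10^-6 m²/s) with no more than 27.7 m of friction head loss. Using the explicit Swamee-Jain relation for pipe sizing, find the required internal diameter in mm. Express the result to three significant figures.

D ≈ 316 mm

Swamee-Jain (Type III): D = 0.66·[ε^1.25·(LQ²/(gh_f))^4.75 + ν·Q^9.4·(L/(gh_f))^5.2]^0.04
LQ²/(gh_f) = 0.2120; L/(gh_f) = 5.299
Term 1 = ε^1.25·(…)^4.75 = 7.10×10^-9; Term 2 = ν·Q^9.4·(…)^5.2 = 2.64×10^-9
D = 0.66·(7.10×10^-9 + 2.64×10^-9)^0.04 = 0.3156 m = 316 mm
Check: V = 2.56 m/s, Re = 4.80×10^5, f = 0.01679, h_f = 25.5 m ≈ 27.7 m ✓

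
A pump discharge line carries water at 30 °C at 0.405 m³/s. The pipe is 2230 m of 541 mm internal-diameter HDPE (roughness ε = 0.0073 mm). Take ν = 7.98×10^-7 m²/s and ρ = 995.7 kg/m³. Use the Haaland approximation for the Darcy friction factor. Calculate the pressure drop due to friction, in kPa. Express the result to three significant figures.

V = 4Q/(πD²) = 4·0.405/(π·0.541²) = 1.762 m/s
Re = VD/ν = 1.762·0.541/7.98×10^-7 = 1.19×10^6 → turbulent
ε/D = 0.0073/541 = 1.35×10^-5
Haaland: f = 0.01153
h_f = f(L/D)V²/(2g) = 0.01153·(2230/0.541)·1.762²/(2·9.81) = 7.518 m
Δp = ρg·h_f = 995.7·9.81·7.518 = 73.44 kPa

Δp ≈ 73.4 kPa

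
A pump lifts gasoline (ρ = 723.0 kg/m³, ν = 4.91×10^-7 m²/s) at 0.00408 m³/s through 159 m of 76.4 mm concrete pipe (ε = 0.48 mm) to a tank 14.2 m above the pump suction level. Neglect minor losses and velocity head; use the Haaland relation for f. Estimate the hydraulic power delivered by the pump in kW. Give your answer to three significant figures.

V = 4Q/(πD²) = 0.8900 m/s; Re = 1.38×10^5; ε/D = 0.00628; f = 0.03318
h_f = f(L/D)V²/2g = 2.788 m
Total head H = z + h_f = 14.2 + 2.788 = 16.99 m
P_hyd = ρgQH = 723.0·9.81·0.00408·16.99 = 0.4916 kW

P_hyd ≈ 0.492 kW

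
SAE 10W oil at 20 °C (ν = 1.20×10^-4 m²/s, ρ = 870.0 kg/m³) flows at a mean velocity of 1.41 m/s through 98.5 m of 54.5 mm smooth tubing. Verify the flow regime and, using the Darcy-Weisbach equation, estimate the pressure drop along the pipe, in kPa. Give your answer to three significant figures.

Δp ≈ 156 kPa

Re = VD/ν = 1.41·0.05450/1.20×10^-4 = 640 → laminar (Re < 2300)
f = 64/Re = 0.09994
h_f = f(L/D)V²/(2g) = 0.09994·(98.5/0.05450)·1.41²/(2·9.81) = 18.30 m
Δp = ρg·h_f = 870.0·9.81·18.30 = 156.2 kPa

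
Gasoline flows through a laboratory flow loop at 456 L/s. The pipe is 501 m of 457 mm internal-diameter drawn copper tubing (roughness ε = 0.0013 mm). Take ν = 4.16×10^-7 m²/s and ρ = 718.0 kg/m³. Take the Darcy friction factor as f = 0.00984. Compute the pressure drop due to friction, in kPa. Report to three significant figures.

Δp ≈ 29.9 kPa

V = 4Q/(πD²) = 4·0.456/(π·0.457²) = 2.780 m/s
h_f = f(L/D)V²/(2g) = 0.009840·(501/0.457)·2.780²/(2·9.81) = 4.249 m
Δp = ρg·h_f = 718.0·9.81·4.249 = 29.93 kPa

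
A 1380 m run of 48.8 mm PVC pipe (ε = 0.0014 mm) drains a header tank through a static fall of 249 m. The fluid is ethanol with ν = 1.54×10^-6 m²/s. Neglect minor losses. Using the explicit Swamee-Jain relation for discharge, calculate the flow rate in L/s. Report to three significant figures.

Q ≈ 5.76 L/s

Swamee-Jain (Type II): Q = -0.965·√(gD⁵h_f/L)·ln[ε/(3.7D) + √(3.17ν²L/(gD³h_f))]
√(gD⁵h_f/L) = √(9.81·0.0488⁵·249/1380) = 6.999×10^-4
ε/(3.7D) = 7.75×10^-6; √(3.17ν²L/(gD³h_f)) = 1.91×10^-4
Q = -0.965·6.999×10^-4·ln(1.989×10^-4) = 0.005756 m³/s
Check: V = 3.08 m/s, Re = 9.75×10^4, f = 0.01813, h_f = 247 m ≈ 249 m ✓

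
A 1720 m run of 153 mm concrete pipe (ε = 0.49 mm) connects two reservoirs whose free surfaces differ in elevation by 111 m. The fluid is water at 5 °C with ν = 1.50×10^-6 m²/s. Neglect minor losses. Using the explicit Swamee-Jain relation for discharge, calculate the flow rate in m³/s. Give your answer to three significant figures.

Q ≈ 0.0491 m³/s

Swamee-Jain (Type II): Q = -0.965·√(gD⁵h_f/L)·ln[ε/(3.7D) + √(3.17ν²L/(gD³h_f))]
√(gD⁵h_f/L) = √(9.81·0.153⁵·111/1720) = 0.007286
ε/(3.7D) = 8.66×10^-4; √(3.17ν²L/(gD³h_f)) = 5.61×10^-5
Q = -0.965·0.007286·ln(9.217×10^-4) = 0.04914 m³/s
Check: V = 2.67 m/s, Re = 2.73×10^5, f = 0.02728, h_f = 112 m ≈ 111 m ✓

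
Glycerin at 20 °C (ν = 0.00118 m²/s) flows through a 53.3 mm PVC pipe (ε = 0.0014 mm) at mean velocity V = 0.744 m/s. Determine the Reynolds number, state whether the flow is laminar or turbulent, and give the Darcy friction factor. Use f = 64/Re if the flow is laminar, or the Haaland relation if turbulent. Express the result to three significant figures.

Re ≈ 33.6; laminar; f = 64/Re ≈ 1.90

Re = VD/ν = 0.7440·0.0533/0.00118 = 33.6
Re < 2300 → laminar → f = 64/Re = 1.904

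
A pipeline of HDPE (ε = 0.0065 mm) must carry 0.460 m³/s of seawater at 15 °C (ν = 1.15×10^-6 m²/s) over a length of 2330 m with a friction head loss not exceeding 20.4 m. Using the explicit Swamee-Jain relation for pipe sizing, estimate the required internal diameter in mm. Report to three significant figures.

D ≈ 477 mm

Swamee-Jain (Type III): D = 0.66·[ε^1.25·(LQ²/(gh_f))^4.75 + ν·Q^9.4·(L/(gh_f))^5.2]^0.04
LQ²/(gh_f) = 2.464; L/(gh_f) = 11.64
Term 1 = ε^1.25·(…)^4.75 = 2.38×10^-5; Term 2 = ν·Q^9.4·(…)^5.2 = 2.72×10^-4
D = 0.66·(2.38×10^-5 + 2.72×10^-4)^0.04 = 0.4768 m = 477 mm
Check: V = 2.58 m/s, Re = 1.07×10^6, f = 0.01182, h_f = 19.5 m ≈ 20.4 m ✓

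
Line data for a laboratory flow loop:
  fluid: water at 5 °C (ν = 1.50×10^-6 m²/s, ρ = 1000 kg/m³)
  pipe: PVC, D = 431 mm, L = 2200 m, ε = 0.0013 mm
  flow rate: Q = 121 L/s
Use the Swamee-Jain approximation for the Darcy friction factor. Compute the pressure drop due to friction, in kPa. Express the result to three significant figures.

V = 4Q/(πD²) = 4·0.121/(π·0.431²) = 0.8294 m/s
Re = VD/ν = 0.8294·0.431/1.50×10^-6 = 2.38×10^5 → turbulent
ε/D = 0.0013/431 = 3.02×10^-6
Swamee-Jain: f = 0.01505
h_f = f(L/D)V²/(2g) = 0.01505·(2200/0.431)·0.8294²/(2·9.81) = 2.692 m
Δp = ρg·h_f = 1000·9.81·2.692 = 26.41 kPa

Δp ≈ 26.4 kPa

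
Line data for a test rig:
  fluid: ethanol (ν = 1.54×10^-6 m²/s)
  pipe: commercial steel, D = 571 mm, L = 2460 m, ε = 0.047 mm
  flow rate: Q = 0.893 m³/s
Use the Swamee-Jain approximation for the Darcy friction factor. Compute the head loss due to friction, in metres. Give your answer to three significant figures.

V = 4Q/(πD²) = 4·0.893/(π·0.571²) = 3.487 m/s
Re = VD/ν = 3.487·0.571/1.54×10^-6 = 1.29×10^6 → turbulent
ε/D = 0.047/571 = 8.23×10^-5
Swamee-Jain: f = 0.01295
h_f = f(L/D)V²/(2g) = 0.01295·(2460/0.571)·3.487²/(2·9.81) = 34.58 m

h_f ≈ 34.6 m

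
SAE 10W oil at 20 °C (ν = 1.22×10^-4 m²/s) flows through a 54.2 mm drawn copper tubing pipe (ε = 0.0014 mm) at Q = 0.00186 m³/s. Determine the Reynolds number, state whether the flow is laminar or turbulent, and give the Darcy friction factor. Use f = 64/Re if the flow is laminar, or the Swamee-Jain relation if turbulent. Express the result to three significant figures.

V = 4Q/(πD²) = 0.8062 m/s
Re = VD/ν = 0.8062·0.0542/1.22×10^-4 = 358
Re < 2300 → laminar → f = 64/Re = 0.1787

Re ≈ 358; laminar; f = 64/Re ≈ 0.179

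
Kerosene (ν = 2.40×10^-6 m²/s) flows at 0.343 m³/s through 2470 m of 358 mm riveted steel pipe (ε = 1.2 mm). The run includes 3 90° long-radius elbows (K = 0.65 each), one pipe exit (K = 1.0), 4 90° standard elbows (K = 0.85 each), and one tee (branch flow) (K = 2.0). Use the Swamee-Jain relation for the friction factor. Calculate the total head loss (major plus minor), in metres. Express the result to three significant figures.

V = 4Q/(πD²) = 3.408 m/s; V²/2g = 0.5918 m
Re = 5.08×10^5, ε/D = 0.00335 → f = 0.02735 (Swamee-Jain)
Major: h_f = f(L/D)·V²/2g = 0.02735·6899·0.5918 = 111.7 m
Minor: ΣK = 8.35; h_m = ΣK·V²/2g = 4.942 m
Total H_L = 111.7 + 4.942 = 116.6 m

H_L ≈ 117 m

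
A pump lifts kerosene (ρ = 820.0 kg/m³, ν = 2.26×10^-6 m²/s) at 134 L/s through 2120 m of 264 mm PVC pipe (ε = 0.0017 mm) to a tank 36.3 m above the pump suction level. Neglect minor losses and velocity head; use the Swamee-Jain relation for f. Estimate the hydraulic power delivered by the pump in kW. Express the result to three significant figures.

P_hyd ≈ 77.7 kW

V = 4Q/(πD²) = 2.448 m/s; Re = 2.86×10^5; ε/D = 6.44×10^-6; f = 0.01458
h_f = f(L/D)V²/2g = 35.76 m
Total head H = z + h_f = 36.3 + 35.76 = 72.06 m
P_hyd = ρgQH = 820.0·9.81·0.134·72.06 = 77.67 kW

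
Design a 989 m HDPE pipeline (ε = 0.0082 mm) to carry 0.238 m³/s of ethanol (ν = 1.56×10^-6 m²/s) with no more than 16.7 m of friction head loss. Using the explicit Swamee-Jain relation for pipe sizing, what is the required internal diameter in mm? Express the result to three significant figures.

Swamee-Jain (Type III): D = 0.66·[ε^1.25·(LQ²/(gh_f))^4.75 + ν·Q^9.4·(L/(gh_f))^5.2]^0.04
LQ²/(gh_f) = 0.3420; L/(gh_f) = 6.037
Term 1 = ε^1.25·(…)^4.75 = 2.68×10^-9; Term 2 = ν·Q^9.4·(…)^5.2 = 2.47×10^-8
D = 0.66·(2.68×10^-9 + 2.47×10^-8)^0.04 = 0.3289 m = 329 mm
Check: V = 2.80 m/s, Re = 5.91×10^5, f = 0.01314, h_f = 15.8 m ≈ 16.7 m ✓

D ≈ 329 mm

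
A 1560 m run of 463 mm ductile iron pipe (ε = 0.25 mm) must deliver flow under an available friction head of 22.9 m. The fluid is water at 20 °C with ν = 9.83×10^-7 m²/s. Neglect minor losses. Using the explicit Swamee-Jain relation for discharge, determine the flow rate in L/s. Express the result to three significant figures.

Swamee-Jain (Type II): Q = -0.965·√(gD⁵h_f/L)·ln[ε/(3.7D) + √(3.17ν²L/(gD³h_f))]
√(gD⁵h_f/L) = √(9.81·0.463⁵·22.9/1560) = 0.05535
ε/(3.7D) = 1.46×10^-4; √(3.17ν²L/(gD³h_f)) = 1.46×10^-5
Q = -0.965·0.05535·ln(1.606×10^-4) = 0.4667 m³/s
Check: V = 2.77 m/s, Re = 1.31×10^6, f = 0.01745, h_f = 23.0 m ≈ 22.9 m ✓

Q ≈ 467 L/s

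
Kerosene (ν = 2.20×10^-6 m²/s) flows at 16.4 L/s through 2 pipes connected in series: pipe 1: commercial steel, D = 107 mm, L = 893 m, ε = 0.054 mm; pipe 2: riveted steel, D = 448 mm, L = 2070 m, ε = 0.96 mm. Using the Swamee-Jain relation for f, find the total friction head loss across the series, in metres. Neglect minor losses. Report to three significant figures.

Pipe 1: V = 1.824 m/s, Re = 8.87×10^4, ε/D = 5.05×10^-4, f = 0.02076, h_1 = f(L/D)V²/2g = 29.37 m
Pipe 2: V = 0.1040 m/s, Re = 2.12×10^4, ε/D = 0.00214, f = 0.03010, h_2 = f(L/D)V²/2g = 0.07674 m
Series → Q common, losses add: H = Σh = 29.45 m

H ≈ 29.4 m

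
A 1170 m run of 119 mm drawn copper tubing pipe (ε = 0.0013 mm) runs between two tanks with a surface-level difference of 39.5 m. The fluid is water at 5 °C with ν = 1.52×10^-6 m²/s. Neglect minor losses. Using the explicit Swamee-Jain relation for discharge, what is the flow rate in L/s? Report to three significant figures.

Swamee-Jain (Type II): Q = -0.965·√(gD⁵h_f/L)·ln[ε/(3.7D) + √(3.17ν²L/(gD³h_f))]
√(gD⁵h_f/L) = √(9.81·0.119⁵·39.5/1170) = 0.002811
ε/(3.7D) = 2.95×10^-6; √(3.17ν²L/(gD³h_f)) = 1.15×10^-4
Q = -0.965·0.002811·ln(1.175×10^-4) = 0.02455 m³/s
Check: V = 2.21 m/s, Re = 1.73×10^5, f = 0.01608, h_f = 39.2 m ≈ 39.5 m ✓

Q ≈ 24.5 L/s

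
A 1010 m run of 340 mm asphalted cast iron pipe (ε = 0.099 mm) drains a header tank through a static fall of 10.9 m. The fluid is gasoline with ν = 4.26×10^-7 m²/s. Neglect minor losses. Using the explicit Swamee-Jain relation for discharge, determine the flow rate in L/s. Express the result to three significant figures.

Q ≈ 197 L/s

Swamee-Jain (Type II): Q = -0.965·√(gD⁵h_f/L)·ln[ε/(3.7D) + √(3.17ν²L/(gD³h_f))]
√(gD⁵h_f/L) = √(9.81·0.340⁵·10.9/1010) = 0.02193
ε/(3.7D) = 7.87×10^-5; √(3.17ν²L/(gD³h_f)) = 1.18×10^-5
Q = -0.965·0.02193·ln(9.045×10^-5) = 0.1971 m³/s
Check: V = 2.17 m/s, Re = 1.73×10^6, f = 0.01537, h_f = 11.0 m ≈ 10.9 m ✓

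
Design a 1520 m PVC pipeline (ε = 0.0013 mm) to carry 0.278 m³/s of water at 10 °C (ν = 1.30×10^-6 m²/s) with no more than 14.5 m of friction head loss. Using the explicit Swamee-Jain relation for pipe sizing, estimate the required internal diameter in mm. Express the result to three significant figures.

D ≈ 388 mm

Swamee-Jain (Type III): D = 0.66·[ε^1.25·(LQ²/(gh_f))^4.75 + ν·Q^9.4·(L/(gh_f))^5.2]^0.04
LQ²/(gh_f) = 0.8258; L/(gh_f) = 10.69
Term 1 = ε^1.25·(…)^4.75 = 1.77×10^-8; Term 2 = ν·Q^9.4·(…)^5.2 = 1.73×10^-6
D = 0.66·(1.77×10^-8 + 1.73×10^-6)^0.04 = 0.3884 m = 388 mm
Check: V = 2.35 m/s, Re = 7.01×10^5, f = 0.01240, h_f = 13.6 m ≈ 14.5 m ✓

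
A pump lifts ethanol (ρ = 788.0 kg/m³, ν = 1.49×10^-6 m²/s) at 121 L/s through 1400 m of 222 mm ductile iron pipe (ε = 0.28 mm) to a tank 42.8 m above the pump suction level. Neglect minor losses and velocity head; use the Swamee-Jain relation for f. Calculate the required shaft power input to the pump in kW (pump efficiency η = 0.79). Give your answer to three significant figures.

P_shaft ≈ 130 kW

V = 4Q/(πD²) = 3.126 m/s; Re = 4.66×10^5; ε/D = 0.00126; f = 0.02146
h_f = f(L/D)V²/2g = 67.41 m
Total head H = z + h_f = 42.8 + 67.41 = 110.2 m
P_hyd = ρgQH = 788.0·9.81·0.121·110.2 = 103.1 kW
P_shaft = P_hyd/η = 103.1/0.79 = 130.5 kW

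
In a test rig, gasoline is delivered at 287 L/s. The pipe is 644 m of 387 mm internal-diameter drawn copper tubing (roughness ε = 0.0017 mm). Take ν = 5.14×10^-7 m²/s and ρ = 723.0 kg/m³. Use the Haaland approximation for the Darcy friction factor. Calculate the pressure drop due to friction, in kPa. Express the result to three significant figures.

V = 4Q/(πD²) = 4·0.287/(π·0.387²) = 2.440 m/s
Re = VD/ν = 2.440·0.387/5.14×10^-7 = 1.84×10^6 → turbulent
ε/D = 0.0017/387 = 4.39×10^-6
Haaland: f = 0.01060
h_f = f(L/D)V²/(2g) = 0.01060·(644/0.387)·2.440²/(2·9.81) = 5.353 m
Δp = ρg·h_f = 723.0·9.81·5.353 = 37.97 kPa

Δp ≈ 38.0 kPa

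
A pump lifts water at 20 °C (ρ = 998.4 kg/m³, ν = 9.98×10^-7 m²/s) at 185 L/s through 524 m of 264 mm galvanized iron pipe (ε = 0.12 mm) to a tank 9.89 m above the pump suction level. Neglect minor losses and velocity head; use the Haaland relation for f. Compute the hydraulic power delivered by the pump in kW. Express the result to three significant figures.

P_hyd ≈ 53.3 kW

V = 4Q/(πD²) = 3.380 m/s; Re = 8.94×10^5; ε/D = 4.55×10^-4; f = 0.01690
h_f = f(L/D)V²/2g = 19.53 m
Total head H = z + h_f = 9.89 + 19.53 = 29.42 m
P_hyd = ρgQH = 998.4·9.81·0.185·29.42 = 53.31 kW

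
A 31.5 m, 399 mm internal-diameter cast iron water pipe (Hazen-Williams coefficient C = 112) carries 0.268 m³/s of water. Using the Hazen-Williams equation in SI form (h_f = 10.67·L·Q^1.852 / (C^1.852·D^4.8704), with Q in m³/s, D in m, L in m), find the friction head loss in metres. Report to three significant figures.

h_f = 10.67·31.5·0.268^1.852 / (112^1.852·0.399^4.8704) = 0.4127 m

h_f ≈ 0.413 m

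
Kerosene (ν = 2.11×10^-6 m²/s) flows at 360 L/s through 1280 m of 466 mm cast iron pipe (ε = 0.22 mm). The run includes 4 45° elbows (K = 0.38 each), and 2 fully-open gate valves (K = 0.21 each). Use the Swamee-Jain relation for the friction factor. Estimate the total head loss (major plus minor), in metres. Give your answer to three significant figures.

V = 4Q/(πD²) = 2.111 m/s; V²/2g = 0.2271 m
Re = 4.66×10^5, ε/D = 4.72×10^-4 → f = 0.01767 (Swamee-Jain)
Major: h_f = f(L/D)·V²/2g = 0.01767·2747·0.2271 = 11.02 m
Minor: ΣK = 1.94; h_m = ΣK·V²/2g = 0.4405 m
Total H_L = 11.02 + 0.4405 = 11.46 m

H_L ≈ 11.5 m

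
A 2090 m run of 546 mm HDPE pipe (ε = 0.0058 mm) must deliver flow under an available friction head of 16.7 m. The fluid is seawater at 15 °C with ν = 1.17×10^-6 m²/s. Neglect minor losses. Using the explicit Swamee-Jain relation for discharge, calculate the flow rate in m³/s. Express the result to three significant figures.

Q ≈ 0.640 m³/s

Swamee-Jain (Type II): Q = -0.965·√(gD⁵h_f/L)·ln[ε/(3.7D) + √(3.17ν²L/(gD³h_f))]
√(gD⁵h_f/L) = √(9.81·0.546⁵·16.7/2090) = 0.06167
ε/(3.7D) = 2.87×10^-6; √(3.17ν²L/(gD³h_f)) = 1.84×10^-5
Q = -0.965·0.06167·ln(2.131×10^-5) = 0.6402 m³/s
Check: V = 2.73 m/s, Re = 1.28×10^6, f = 0.01145, h_f = 16.7 m ≈ 16.7 m ✓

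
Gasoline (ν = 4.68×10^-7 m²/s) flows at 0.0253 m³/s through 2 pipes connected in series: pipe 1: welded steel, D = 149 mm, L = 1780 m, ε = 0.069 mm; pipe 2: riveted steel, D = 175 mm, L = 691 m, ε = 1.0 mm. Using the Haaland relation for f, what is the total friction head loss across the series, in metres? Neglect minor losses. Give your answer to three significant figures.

Pipe 1: V = 1.451 m/s, Re = 4.62×10^5, ε/D = 4.63×10^-4, f = 0.01741, h_1 = f(L/D)V²/2g = 22.31 m
Pipe 2: V = 1.052 m/s, Re = 3.93×10^5, ε/D = 0.00571, f = 0.03190, h_2 = f(L/D)V²/2g = 7.103 m
Series → Q common, losses add: H = Σh = 29.41 m

H ≈ 29.4 m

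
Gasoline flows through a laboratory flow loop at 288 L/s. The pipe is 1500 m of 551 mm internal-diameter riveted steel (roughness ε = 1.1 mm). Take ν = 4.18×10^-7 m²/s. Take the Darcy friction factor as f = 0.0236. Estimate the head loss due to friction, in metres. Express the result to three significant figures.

h_f ≈ 4.78 m

V = 4Q/(πD²) = 4·0.288/(π·0.551²) = 1.208 m/s
h_f = f(L/D)V²/(2g) = 0.02360·(1500/0.551)·1.208²/(2·9.81) = 4.777 m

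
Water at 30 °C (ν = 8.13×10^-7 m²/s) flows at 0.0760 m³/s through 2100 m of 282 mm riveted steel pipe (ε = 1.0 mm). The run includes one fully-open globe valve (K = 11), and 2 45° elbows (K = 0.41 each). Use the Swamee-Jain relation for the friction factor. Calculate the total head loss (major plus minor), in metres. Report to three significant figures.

V = 4Q/(πD²) = 1.217 m/s; V²/2g = 0.07547 m
Re = 4.22×10^5, ε/D = 0.00355 → f = 0.02784 (Swamee-Jain)
Major: h_f = f(L/D)·V²/2g = 0.02784·7447·0.07547 = 15.65 m
Minor: ΣK = 11.8; h_m = ΣK·V²/2g = 0.8920 m
Total H_L = 15.65 + 0.8920 = 16.54 m

H_L ≈ 16.5 m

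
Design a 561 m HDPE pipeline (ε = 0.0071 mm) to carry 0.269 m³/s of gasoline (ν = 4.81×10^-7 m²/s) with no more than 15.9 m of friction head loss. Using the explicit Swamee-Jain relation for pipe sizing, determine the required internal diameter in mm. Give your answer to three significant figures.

Swamee-Jain (Type III): D = 0.66·[ε^1.25·(LQ²/(gh_f))^4.75 + ν·Q^9.4·(L/(gh_f))^5.2]^0.04
LQ²/(gh_f) = 0.2603; L/(gh_f) = 3.597
Term 1 = ε^1.25·(…)^4.75 = 6.13×10^-10; Term 2 = ν·Q^9.4·(…)^5.2 = 1.63×10^-9
D = 0.66·(6.13×10^-10 + 1.63×10^-9)^0.04 = 0.2976 m = 298 mm
Check: V = 3.87 m/s, Re = 2.39×10^6, f = 0.01097, h_f = 15.8 m ≈ 15.9 m ✓

D ≈ 298 mm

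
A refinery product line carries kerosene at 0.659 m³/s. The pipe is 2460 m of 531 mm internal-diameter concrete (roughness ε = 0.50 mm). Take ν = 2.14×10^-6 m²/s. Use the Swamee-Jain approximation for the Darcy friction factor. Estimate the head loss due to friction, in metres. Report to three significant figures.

h_f ≈ 41.6 m

V = 4Q/(πD²) = 4·0.659/(π·0.531²) = 2.976 m/s
Re = VD/ν = 2.976·0.531/2.14×10^-6 = 7.38×10^5 → turbulent
ε/D = 0.50/531 = 9.42×10^-4
Swamee-Jain: f = 0.01988
h_f = f(L/D)V²/(2g) = 0.01988·(2460/0.531)·2.976²/(2·9.81) = 41.58 m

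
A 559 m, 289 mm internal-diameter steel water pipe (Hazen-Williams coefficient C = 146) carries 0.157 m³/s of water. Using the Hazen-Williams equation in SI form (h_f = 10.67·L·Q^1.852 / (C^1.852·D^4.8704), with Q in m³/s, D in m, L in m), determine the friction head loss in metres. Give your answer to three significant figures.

h_f ≈ 8.01 m

h_f = 10.67·559·0.157^1.852 / (146^1.852·0.289^4.8704) = 8.010 m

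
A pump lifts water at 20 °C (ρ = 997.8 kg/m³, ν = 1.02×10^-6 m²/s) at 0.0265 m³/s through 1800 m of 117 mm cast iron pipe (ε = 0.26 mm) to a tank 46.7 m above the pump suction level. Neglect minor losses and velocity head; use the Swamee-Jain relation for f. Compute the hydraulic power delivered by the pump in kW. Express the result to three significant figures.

P_hyd ≈ 42.8 kW

V = 4Q/(πD²) = 2.465 m/s; Re = 2.83×10^5; ε/D = 0.00222; f = 0.02484
h_f = f(L/D)V²/2g = 118.3 m
Total head H = z + h_f = 46.7 + 118.3 = 165.0 m
P_hyd = ρgQH = 997.8·9.81·0.0265·165.0 = 42.80 kW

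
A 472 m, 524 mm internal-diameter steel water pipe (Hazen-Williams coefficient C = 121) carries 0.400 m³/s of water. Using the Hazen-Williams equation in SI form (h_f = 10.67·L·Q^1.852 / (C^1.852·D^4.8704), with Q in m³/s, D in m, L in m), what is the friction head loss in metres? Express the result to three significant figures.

h_f = 10.67·472·0.400^1.852 / (121^1.852·0.524^4.8704) = 2.984 m

h_f ≈ 2.98 m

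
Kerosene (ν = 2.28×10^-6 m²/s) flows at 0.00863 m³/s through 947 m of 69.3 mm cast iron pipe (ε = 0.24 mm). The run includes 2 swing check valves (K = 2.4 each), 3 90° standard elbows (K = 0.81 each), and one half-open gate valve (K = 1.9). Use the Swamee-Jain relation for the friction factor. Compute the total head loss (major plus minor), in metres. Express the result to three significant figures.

H_L ≈ 109 m

V = 4Q/(πD²) = 2.288 m/s; V²/2g = 0.2668 m
Re = 6.95×10^4, ε/D = 0.00346 → f = 0.02921 (Swamee-Jain)
Major: h_f = f(L/D)·V²/2g = 0.02921·13665·0.2668 = 106.5 m
Minor: ΣK = 9.13; h_m = ΣK·V²/2g = 2.436 m
Total H_L = 106.5 + 2.436 = 109.0 m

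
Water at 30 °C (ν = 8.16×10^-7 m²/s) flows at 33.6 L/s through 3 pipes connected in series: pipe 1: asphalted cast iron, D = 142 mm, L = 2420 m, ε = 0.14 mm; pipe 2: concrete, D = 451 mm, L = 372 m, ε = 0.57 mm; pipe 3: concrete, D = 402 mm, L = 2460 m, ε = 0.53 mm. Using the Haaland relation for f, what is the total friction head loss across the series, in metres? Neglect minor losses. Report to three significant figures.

H ≈ 80.0 m

Pipe 1: V = 2.122 m/s, Re = 3.69×10^5, ε/D = 9.86×10^-4, f = 0.02031, h_1 = f(L/D)V²/2g = 79.42 m
Pipe 2: V = 0.2103 m/s, Re = 1.16×10^5, ε/D = 0.00126, f = 0.02259, h_2 = f(L/D)V²/2g = 0.04202 m
Pipe 3: V = 0.2647 m/s, Re = 1.30×10^5, ε/D = 0.00132, f = 0.02260, h_3 = f(L/D)V²/2g = 0.4940 m
Series → Q common, losses add: H = Σh = 79.96 m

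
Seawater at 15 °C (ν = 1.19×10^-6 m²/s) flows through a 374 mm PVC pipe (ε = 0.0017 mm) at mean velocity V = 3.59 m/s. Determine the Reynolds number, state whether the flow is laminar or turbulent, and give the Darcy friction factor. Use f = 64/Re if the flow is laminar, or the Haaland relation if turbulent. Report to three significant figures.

Re = VD/ν = 3.590·0.374/1.19×10^-6 = 1.13×10^6
Re > 4000 → turbulent; ε/D = 4.55×10^-6
Haaland: f = 0.01144

Re ≈ 1.13×10^6; turbulent; f ≈ 0.0114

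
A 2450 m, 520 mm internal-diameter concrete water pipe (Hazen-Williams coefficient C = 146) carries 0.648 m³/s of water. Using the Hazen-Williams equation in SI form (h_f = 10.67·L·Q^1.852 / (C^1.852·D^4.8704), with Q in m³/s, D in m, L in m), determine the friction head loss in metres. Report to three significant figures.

h_f = 10.67·2450·0.648^1.852 / (146^1.852·0.520^4.8704) = 27.74 m

h_f ≈ 27.7 m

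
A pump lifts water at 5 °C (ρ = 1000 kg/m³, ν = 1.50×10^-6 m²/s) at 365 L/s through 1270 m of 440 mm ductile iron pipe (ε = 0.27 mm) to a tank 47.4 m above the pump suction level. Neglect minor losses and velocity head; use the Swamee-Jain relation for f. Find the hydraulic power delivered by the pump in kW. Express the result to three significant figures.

P_hyd ≈ 225 kW

V = 4Q/(πD²) = 2.400 m/s; Re = 7.04×10^5; ε/D = 6.14×10^-4; f = 0.01821
h_f = f(L/D)V²/2g = 15.44 m
Total head H = z + h_f = 47.4 + 15.44 = 62.84 m
P_hyd = ρgQH = 1000·9.81·0.365·62.84 = 225.0 kW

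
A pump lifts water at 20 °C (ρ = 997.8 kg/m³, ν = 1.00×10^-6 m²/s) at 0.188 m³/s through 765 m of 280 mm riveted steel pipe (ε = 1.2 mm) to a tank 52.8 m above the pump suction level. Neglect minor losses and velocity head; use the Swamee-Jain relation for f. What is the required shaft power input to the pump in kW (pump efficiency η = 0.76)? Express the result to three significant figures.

P_shaft ≈ 220 kW

V = 4Q/(πD²) = 3.053 m/s; Re = 8.55×10^5; ε/D = 0.00429; f = 0.02919
h_f = f(L/D)V²/2g = 37.89 m
Total head H = z + h_f = 52.8 + 37.89 = 90.69 m
P_hyd = ρgQH = 997.8·9.81·0.188·90.69 = 166.9 kW
P_shaft = P_hyd/η = 166.9/0.76 = 219.6 kW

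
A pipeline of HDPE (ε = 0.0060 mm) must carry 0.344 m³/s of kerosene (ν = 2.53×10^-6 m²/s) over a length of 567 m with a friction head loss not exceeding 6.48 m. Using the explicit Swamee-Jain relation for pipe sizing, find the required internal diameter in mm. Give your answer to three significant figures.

D ≈ 417 mm

Swamee-Jain (Type III): D = 0.66·[ε^1.25·(LQ²/(gh_f))^4.75 + ν·Q^9.4·(L/(gh_f))^5.2]^0.04
LQ²/(gh_f) = 1.055; L/(gh_f) = 8.919
Term 1 = ε^1.25·(…)^4.75 = 3.84×10^-7; Term 2 = ν·Q^9.4·(…)^5.2 = 9.74×10^-6
D = 0.66·(3.84×10^-7 + 9.74×10^-6)^0.04 = 0.4166 m = 417 mm
Check: V = 2.52 m/s, Re = 4.16×10^5, f = 0.01374, h_f = 6.07 m ≈ 6.48 m ✓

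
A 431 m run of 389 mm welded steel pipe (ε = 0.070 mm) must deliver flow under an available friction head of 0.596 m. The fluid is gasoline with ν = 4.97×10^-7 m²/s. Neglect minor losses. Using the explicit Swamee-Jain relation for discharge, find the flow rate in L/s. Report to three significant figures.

Swamee-Jain (Type II): Q = -0.965·√(gD⁵h_f/L)·ln[ε/(3.7D) + √(3.17ν²L/(gD³h_f))]
√(gD⁵h_f/L) = √(9.81·0.389⁵·0.596/431) = 0.01099
ε/(3.7D) = 4.86×10^-5; √(3.17ν²L/(gD³h_f)) = 3.13×10^-5
Q = -0.965·0.01099·ln(7.995×10^-5) = 0.1001 m³/s
Check: V = 0.842 m/s, Re = 6.59×10^5, f = 0.01497, h_f = 0.599 m ≈ 0.596 m ✓

Q ≈ 100 L/s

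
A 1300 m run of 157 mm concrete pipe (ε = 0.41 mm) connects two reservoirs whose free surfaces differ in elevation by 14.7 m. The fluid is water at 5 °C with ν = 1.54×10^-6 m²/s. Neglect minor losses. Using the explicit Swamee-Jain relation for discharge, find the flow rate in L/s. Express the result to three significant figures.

Q ≈ 22.2 L/s

Swamee-Jain (Type II): Q = -0.965·√(gD⁵h_f/L)·ln[ε/(3.7D) + √(3.17ν²L/(gD³h_f))]
√(gD⁵h_f/L) = √(9.81·0.157⁵·14.7/1300) = 0.003253
ε/(3.7D) = 7.06×10^-4; √(3.17ν²L/(gD³h_f)) = 1.32×10^-4
Q = -0.965·0.003253·ln(8.381×10^-4) = 0.02224 m³/s
Check: V = 1.15 m/s, Re = 1.17×10^5, f = 0.02663, h_f = 14.8 m ≈ 14.7 m ✓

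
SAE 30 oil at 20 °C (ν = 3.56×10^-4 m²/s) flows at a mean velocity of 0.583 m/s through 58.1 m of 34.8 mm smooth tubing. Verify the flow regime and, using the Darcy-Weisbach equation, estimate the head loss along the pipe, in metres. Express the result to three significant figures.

Re = VD/ν = 0.583·0.03480/3.56×10^-4 = 57.0 → laminar (Re < 2300)
f = 64/Re = 1.123
h_f = f(L/D)V²/(2g) = 1.123·(58.1/0.03480)·0.583²/(2·9.81) = 32.48 m

h_f ≈ 32.5 m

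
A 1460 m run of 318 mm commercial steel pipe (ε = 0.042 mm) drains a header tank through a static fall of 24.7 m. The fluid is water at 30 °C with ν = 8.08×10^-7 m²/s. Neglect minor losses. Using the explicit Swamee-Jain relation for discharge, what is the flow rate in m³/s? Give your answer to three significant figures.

Swamee-Jain (Type II): Q = -0.965·√(gD⁵h_f/L)·ln[ε/(3.7D) + √(3.17ν²L/(gD³h_f))]
√(gD⁵h_f/L) = √(9.81·0.318⁵·24.7/1460) = 0.02323
ε/(3.7D) = 3.57×10^-5; √(3.17ν²L/(gD³h_f)) = 1.97×10^-5
Q = -0.965·0.02323·ln(5.539×10^-5) = 0.2197 m³/s
Check: V = 2.77 m/s, Re = 1.09×10^6, f = 0.01387, h_f = 24.8 m ≈ 24.7 m ✓

Q ≈ 0.220 m³/s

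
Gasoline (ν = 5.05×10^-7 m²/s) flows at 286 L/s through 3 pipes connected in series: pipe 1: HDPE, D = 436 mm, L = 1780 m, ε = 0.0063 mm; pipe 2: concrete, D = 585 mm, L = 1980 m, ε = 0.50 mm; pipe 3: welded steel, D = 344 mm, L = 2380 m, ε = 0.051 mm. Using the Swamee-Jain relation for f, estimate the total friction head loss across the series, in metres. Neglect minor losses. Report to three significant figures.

Pipe 1: V = 1.916 m/s, Re = 1.65×10^6, ε/D = 1.44×10^-5, f = 0.01115, h_1 = f(L/D)V²/2g = 8.516 m
Pipe 2: V = 1.064 m/s, Re = 1.23×10^6, ε/D = 8.55×10^-4, f = 0.01927, h_2 = f(L/D)V²/2g = 3.763 m
Pipe 3: V = 3.077 m/s, Re = 2.10×10^6, ε/D = 1.48×10^-4, f = 0.01361, h_3 = f(L/D)V²/2g = 45.45 m
Series → Q common, losses add: H = Σh = 57.73 m

H ≈ 57.7 m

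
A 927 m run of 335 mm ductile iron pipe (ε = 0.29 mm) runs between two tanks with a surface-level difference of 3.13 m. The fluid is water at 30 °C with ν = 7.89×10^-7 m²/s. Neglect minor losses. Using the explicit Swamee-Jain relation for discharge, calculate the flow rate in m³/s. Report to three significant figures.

Swamee-Jain (Type II): Q = -0.965·√(gD⁵h_f/L)·ln[ε/(3.7D) + √(3.17ν²L/(gD³h_f))]
√(gD⁵h_f/L) = √(9.81·0.335⁵·3.13/927) = 0.01182
ε/(3.7D) = 2.34×10^-4; √(3.17ν²L/(gD³h_f)) = 3.98×10^-5
Q = -0.965·0.01182·ln(2.738×10^-4) = 0.09358 m³/s
Check: V = 1.06 m/s, Re = 4.51×10^5, f = 0.01982, h_f = 3.15 m ≈ 3.13 m ✓

Q ≈ 0.0936 m³/s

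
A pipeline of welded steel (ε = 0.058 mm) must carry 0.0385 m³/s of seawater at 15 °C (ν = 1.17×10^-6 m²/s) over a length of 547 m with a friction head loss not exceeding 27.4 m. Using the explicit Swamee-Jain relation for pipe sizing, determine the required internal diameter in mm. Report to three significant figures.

D ≈ 137 mm

Swamee-Jain (Type III): D = 0.66·[ε^1.25·(LQ²/(gh_f))^4.75 + ν·Q^9.4·(L/(gh_f))^5.2]^0.04
LQ²/(gh_f) = 0.003016; L/(gh_f) = 2.035
Term 1 = ε^1.25·(…)^4.75 = 5.39×10^-18; Term 2 = ν·Q^9.4·(…)^5.2 = 2.38×10^-18
D = 0.66·(5.39×10^-18 + 2.38×10^-18)^0.04 = 0.1365 m = 137 mm
Check: V = 2.63 m/s, Re = 3.07×10^5, f = 0.01785, h_f = 25.2 m ≈ 27.4 m ✓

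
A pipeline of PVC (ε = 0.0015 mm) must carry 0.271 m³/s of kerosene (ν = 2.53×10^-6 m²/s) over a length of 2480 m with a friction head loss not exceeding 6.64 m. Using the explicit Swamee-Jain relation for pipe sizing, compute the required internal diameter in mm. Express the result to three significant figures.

Swamee-Jain (Type III): D = 0.66·[ε^1.25·(LQ²/(gh_f))^4.75 + ν·Q^9.4·(L/(gh_f))^5.2]^0.04
LQ²/(gh_f) = 2.796; L/(gh_f) = 38.07
Term 1 = ε^1.25·(…)^4.75 = 6.94×10^-6; Term 2 = ν·Q^9.4·(…)^5.2 = 0.00196
D = 0.66·(6.94×10^-6 + 0.00196)^0.04 = 0.5144 m = 514 mm
Check: V = 1.30 m/s, Re = 2.65×10^5, f = 0.01474, h_f = 6.16 m ≈ 6.64 m ✓

D ≈ 514 mm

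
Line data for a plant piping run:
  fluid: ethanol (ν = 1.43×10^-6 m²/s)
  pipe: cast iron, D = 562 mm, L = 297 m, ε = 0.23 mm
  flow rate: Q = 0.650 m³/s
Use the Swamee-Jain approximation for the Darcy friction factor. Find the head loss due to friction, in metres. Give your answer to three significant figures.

h_f ≈ 3.08 m

V = 4Q/(πD²) = 4·0.650/(π·0.562²) = 2.620 m/s
Re = VD/ν = 2.620·0.562/1.43×10^-6 = 1.03×10^6 → turbulent
ε/D = 0.23/562 = 4.09×10^-4
Swamee-Jain: f = 0.01664
h_f = f(L/D)V²/(2g) = 0.01664·(297/0.562)·2.620²/(2·9.81) = 3.077 m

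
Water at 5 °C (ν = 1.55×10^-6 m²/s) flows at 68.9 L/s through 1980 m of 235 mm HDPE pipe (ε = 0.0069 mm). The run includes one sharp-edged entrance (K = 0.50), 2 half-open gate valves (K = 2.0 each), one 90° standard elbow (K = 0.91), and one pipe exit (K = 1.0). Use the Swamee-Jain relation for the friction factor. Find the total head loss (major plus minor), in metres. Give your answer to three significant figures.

H_L ≈ 17.4 m

V = 4Q/(πD²) = 1.589 m/s; V²/2g = 0.1286 m
Re = 2.41×10^5, ε/D = 2.94×10^-5 → f = 0.01528 (Swamee-Jain)
Major: h_f = f(L/D)·V²/2g = 0.01528·8426·0.1286 = 16.56 m
Minor: ΣK = 6.41; h_m = ΣK·V²/2g = 0.8244 m
Total H_L = 16.56 + 0.8244 = 17.38 m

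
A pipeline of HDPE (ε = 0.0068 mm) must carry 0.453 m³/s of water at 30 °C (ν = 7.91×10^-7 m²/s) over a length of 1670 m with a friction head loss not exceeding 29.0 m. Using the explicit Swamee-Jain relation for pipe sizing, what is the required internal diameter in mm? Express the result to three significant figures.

D ≈ 406 mm

Swamee-Jain (Type III): D = 0.66·[ε^1.25·(LQ²/(gh_f))^4.75 + ν·Q^9.4·(L/(gh_f))^5.2]^0.04
LQ²/(gh_f) = 1.205; L/(gh_f) = 5.870
Term 1 = ε^1.25·(…)^4.75 = 8.41×10^-7; Term 2 = ν·Q^9.4·(…)^5.2 = 4.60×10^-6
D = 0.66·(8.41×10^-7 + 4.60×10^-6)^0.04 = 0.4064 m = 406 mm
Check: V = 3.49 m/s, Re = 1.79×10^6, f = 0.01111, h_f = 28.4 m ≈ 29.0 m ✓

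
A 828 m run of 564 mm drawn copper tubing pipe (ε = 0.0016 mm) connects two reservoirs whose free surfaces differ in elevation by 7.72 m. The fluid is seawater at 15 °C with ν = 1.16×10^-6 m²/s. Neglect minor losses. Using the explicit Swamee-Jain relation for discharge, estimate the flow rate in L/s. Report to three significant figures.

Q ≈ 766 L/s

Swamee-Jain (Type II): Q = -0.965·√(gD⁵h_f/L)·ln[ε/(3.7D) + √(3.17ν²L/(gD³h_f))]
√(gD⁵h_f/L) = √(9.81·0.564⁵·7.72/828) = 0.07225
ε/(3.7D) = 7.67×10^-7; √(3.17ν²L/(gD³h_f)) = 1.61×10^-5
Q = -0.965·0.07225·ln(1.689×10^-5) = 0.7661 m³/s
Check: V = 3.07 m/s, Re = 1.49×10^6, f = 0.01096, h_f = 7.71 m ≈ 7.72 m ✓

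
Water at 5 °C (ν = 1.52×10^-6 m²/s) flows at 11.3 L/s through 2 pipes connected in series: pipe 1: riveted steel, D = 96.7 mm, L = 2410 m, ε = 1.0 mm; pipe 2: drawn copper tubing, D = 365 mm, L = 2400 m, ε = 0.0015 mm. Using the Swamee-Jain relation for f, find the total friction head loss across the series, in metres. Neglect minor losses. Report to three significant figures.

H ≈ 118 m

Pipe 1: V = 1.539 m/s, Re = 9.79×10^4, ε/D = 0.0103, f = 0.03919, h_1 = f(L/D)V²/2g = 117.8 m
Pipe 2: V = 0.1080 m/s, Re = 2.59×10^4, ε/D = 4.11×10^-6, f = 0.02422, h_2 = f(L/D)V²/2g = 0.09467 m
Series → Q common, losses add: H = Σh = 117.9 m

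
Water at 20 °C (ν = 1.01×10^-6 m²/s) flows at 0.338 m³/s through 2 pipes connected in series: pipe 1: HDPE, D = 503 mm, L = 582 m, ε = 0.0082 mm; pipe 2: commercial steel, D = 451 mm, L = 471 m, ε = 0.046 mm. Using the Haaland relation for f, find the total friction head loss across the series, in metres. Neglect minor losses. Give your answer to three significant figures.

Pipe 1: V = 1.701 m/s, Re = 8.47×10^5, ε/D = 1.63×10^-5, f = 0.01219, h_1 = f(L/D)V²/2g = 2.079 m
Pipe 2: V = 2.116 m/s, Re = 9.45×10^5, ε/D = 1.02×10^-4, f = 0.01342, h_2 = f(L/D)V²/2g = 3.197 m
Series → Q common, losses add: H = Σh = 5.277 m

H ≈ 5.28 m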